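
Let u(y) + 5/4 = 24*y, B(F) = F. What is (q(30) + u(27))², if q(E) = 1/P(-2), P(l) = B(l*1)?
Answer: 6682225/16 ≈ 4.1764e+5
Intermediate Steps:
P(l) = l (P(l) = l*1 = l)
u(y) = -5/4 + 24*y
q(E) = -½ (q(E) = 1/(-2) = -½)
(q(30) + u(27))² = (-½ + (-5/4 + 24*27))² = (-½ + (-5/4 + 648))² = (-½ + 2587/4)² = (2585/4)² = 6682225/16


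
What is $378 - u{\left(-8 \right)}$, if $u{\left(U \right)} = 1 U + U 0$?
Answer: $386$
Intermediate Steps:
$u{\left(U \right)} = U$ ($u{\left(U \right)} = U + 0 = U$)
$378 - u{\left(-8 \right)} = 378 - -8 = 378 + 8 = 386$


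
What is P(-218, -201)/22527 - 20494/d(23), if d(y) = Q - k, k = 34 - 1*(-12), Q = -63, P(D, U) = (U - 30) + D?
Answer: 461619397/2455443 ≈ 188.00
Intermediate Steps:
P(D, U) = -30 + D + U (P(D, U) = (-30 + U) + D = -30 + D + U)
k = 46 (k = 34 + 12 = 46)
d(y) = -109 (d(y) = -63 - 1*46 = -63 - 46 = -109)
P(-218, -201)/22527 - 20494/d(23) = (-30 - 218 - 201)/22527 - 20494/(-109) = -449*1/22527 - 20494*(-1/109) = -449/22527 + 20494/109 = 461619397/2455443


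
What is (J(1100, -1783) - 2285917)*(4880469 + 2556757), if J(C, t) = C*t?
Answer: -31587512700042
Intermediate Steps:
(J(1100, -1783) - 2285917)*(4880469 + 2556757) = (1100*(-1783) - 2285917)*(4880469 + 2556757) = (-1961300 - 2285917)*7437226 = -4247217*7437226 = -31587512700042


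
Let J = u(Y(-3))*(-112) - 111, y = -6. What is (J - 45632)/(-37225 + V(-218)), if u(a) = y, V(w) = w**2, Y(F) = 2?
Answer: -45071/10299 ≈ -4.3763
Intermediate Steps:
u(a) = -6
J = 561 (J = -6*(-112) - 111 = 672 - 111 = 561)
(J - 45632)/(-37225 + V(-218)) = (561 - 45632)/(-37225 + (-218)**2) = -45071/(-37225 + 47524) = -45071/10299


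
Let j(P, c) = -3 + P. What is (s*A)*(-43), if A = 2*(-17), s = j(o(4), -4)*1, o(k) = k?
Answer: 1462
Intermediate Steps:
s = 1 (s = (-3 + 4)*1 = 1*1 = 1)
A = -34
(s*A)*(-43) = (1*(-34))*(-43) = -34*(-43) = 1462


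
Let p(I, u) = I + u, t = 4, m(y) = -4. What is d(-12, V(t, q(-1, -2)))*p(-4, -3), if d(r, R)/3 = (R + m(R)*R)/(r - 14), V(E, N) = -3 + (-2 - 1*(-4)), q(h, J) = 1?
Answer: 63/26 ≈ 2.4231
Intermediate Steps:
V(E, N) = -1 (V(E, N) = -3 + (-2 + 4) = -3 + 2 = -1)
d(r, R) = -9*R/(-14 + r) (d(r, R) = 3*((R - 4*R)/(r - 14)) = 3*((-3*R)/(-14 + r)) = 3*(-3*R/(-14 + r)) = -9*R/(-14 + r))
d(-12, V(t, q(-1, -2)))*p(-4, -3) = (-9*(-1)/(-14 - 12))*(-4 - 3) = -9*(-1)/(-26)*(-7) = -9*(-1)*(-1/26)*(-7) = -9/26*(-7) = 63/26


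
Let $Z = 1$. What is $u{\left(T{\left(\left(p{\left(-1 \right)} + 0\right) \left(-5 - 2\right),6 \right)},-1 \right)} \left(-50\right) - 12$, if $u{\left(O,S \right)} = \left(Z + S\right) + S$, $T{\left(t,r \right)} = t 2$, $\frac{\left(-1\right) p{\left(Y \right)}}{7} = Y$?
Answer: $38$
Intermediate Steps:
$p{\left(Y \right)} = - 7 Y$
$T{\left(t,r \right)} = 2 t$
$u{\left(O,S \right)} = 1 + 2 S$ ($u{\left(O,S \right)} = \left(1 + S\right) + S = 1 + 2 S$)
$u{\left(T{\left(\left(p{\left(-1 \right)} + 0\right) \left(-5 - 2\right),6 \right)},-1 \right)} \left(-50\right) - 12 = \left(1 + 2 \left(-1\right)\right) \left(-50\right) - 12 = \left(1 - 2\right) \left(-50\right) - 12 = \left(-1\right) \left(-50\right) - 12 = 50 - 12 = 38$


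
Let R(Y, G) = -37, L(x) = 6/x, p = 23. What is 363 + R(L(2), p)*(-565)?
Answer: 21268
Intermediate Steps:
363 + R(L(2), p)*(-565) = 363 - 37*(-565) = 363 + 20905 = 21268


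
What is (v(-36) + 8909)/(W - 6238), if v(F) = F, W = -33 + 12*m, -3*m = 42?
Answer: -8873/6439 ≈ -1.3780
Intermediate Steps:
m = -14 (m = -1/3*42 = -14)
W = -201 (W = -33 + 12*(-14) = -33 - 168 = -201)
(v(-36) + 8909)/(W - 6238) = (-36 + 8909)/(-201 - 6238) = 8873/(-6439) = 8873*(-1/6439) = -8873/6439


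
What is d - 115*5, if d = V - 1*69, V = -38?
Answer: -682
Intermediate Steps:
d = -107 (d = -38 - 1*69 = -38 - 69 = -107)
d - 115*5 = -107 - 115*5 = -107 - 575 = -682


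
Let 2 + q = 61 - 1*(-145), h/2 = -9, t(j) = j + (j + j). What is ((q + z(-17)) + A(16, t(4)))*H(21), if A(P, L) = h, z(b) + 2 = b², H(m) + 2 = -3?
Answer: -2365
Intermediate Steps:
H(m) = -5 (H(m) = -2 - 3 = -5)
z(b) = -2 + b²
t(j) = 3*j (t(j) = j + 2*j = 3*j)
h = -18 (h = 2*(-9) = -18)
A(P, L) = -18
q = 204 (q = -2 + (61 - 1*(-145)) = -2 + (61 + 145) = -2 + 206 = 204)
((q + z(-17)) + A(16, t(4)))*H(21) = ((204 + (-2 + (-17)²)) - 18)*(-5) = ((204 + (-2 + 289)) - 18)*(-5) = ((204 + 287) - 18)*(-5) = (491 - 18)*(-5) = 473*(-5) = -2365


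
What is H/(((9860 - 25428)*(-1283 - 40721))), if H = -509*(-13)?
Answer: 6617/653918272 ≈ 1.0119e-5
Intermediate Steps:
H = 6617
H/(((9860 - 25428)*(-1283 - 40721))) = 6617/(((9860 - 25428)*(-1283 - 40721))) = 6617/((-15568*(-42004))) = 6617/653918272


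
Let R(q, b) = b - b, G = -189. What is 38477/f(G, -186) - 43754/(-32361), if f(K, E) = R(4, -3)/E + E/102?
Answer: -21166264975/1003191 ≈ -21099.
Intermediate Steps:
R(q, b) = 0
f(K, E) = E/102 (f(K, E) = 0/E + E/102 = 0 + E*(1/102) = 0 + E/102 = E/102)
38477/f(G, -186) - 43754/(-32361) = 38477/(((1/102)*(-186))) - 43754/(-32361) = 38477/(-31/17) - 43754*(-1/32361) = 38477*(-17/31) + 43754/32361 = -654109/31 + 43754/32361 = -21166264975/1003191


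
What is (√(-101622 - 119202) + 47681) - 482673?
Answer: -434992 + 6*I*√6134 ≈ -4.3499e+5 + 469.92*I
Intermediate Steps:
(√(-101622 - 119202) + 47681) - 482673 = (√(-220824) + 47681) - 482673 = (6*I*√6134 + 47681) - 482673 = (47681 + 6*I*√6134) - 482673 = -434992 + 6*I*√6134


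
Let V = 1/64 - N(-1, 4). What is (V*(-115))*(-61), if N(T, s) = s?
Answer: -1788825/64 ≈ -27950.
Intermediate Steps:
V = -255/64 (V = 1/64 - 1*4 = 1/64 - 4 = -255/64 ≈ -3.9844)
(V*(-115))*(-61) = -255/64*(-115)*(-61) = (29325/64)*(-61) = -1788825/64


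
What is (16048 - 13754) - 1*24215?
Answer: -21921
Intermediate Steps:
(16048 - 13754) - 1*24215 = 2294 - 24215 = -21921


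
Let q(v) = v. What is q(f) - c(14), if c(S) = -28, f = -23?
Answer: 5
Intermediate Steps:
q(f) - c(14) = -23 - 1*(-28) = -23 + 28 = 5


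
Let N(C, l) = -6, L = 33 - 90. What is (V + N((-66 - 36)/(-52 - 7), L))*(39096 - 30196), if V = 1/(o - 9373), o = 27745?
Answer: -245263975/4593 ≈ -53400.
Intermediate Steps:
V = 1/18372 (V = 1/(27745 - 9373) = 1/18372 ≈ 5.4431e-5)
L = -57
(V + N((-66 - 36)/(-52 - 7), L))*(39096 - 30196) = (1/18372 - 6)*(39096 - 30196) = -110231/18372*8900 = -245263975/4593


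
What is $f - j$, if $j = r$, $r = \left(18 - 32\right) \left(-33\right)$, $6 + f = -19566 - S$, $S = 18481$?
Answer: $-38515$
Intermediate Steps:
$f = -38053$ ($f = -6 - 38047 = -38053$)
$r = 462$ ($r = \left(-14\right) \left(-33\right) = 462$)
$j = 462$
$f - j = -38053 - 462 = -38515$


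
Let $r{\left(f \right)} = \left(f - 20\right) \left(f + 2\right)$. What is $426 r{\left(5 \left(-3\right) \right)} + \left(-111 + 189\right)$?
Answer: $193908$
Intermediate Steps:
$r{\left(f \right)} = \left(-20 + f\right) \left(2 + f\right)$
$426 r{\left(5 \left(-3\right) \right)} + \left(-111 + 189\right) = 426 \left(-40 + \left(5 \left(-3\right)\right)^{2} - 18 \cdot 5 \left(-3\right)\right) + \left(-111 + 189\right) = 426 \left(-40 + \left(-15\right)^{2} - -270\right) + 78 = 426 \left(-40 + 225 + 270\right) + 78 = 426 \cdot 455 + 78 = 193830 + 78 = 193908$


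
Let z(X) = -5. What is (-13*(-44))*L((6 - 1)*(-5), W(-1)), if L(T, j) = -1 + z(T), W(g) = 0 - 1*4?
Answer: -3432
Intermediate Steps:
W(g) = -4 (W(g) = 0 - 4 = -4)
L(T, j) = -6 (L(T, j) = -1 - 5 = -6)
(-13*(-44))*L((6 - 1)*(-5), W(-1)) = -13*(-44)*(-6) = 572*(-6) = -3432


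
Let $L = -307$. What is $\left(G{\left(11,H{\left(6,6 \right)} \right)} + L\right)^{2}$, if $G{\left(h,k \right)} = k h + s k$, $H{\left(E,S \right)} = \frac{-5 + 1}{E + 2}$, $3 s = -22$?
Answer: $\frac{3433609}{36} \approx 95378.0$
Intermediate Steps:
$s = - \frac{22}{3}$ ($s = \frac{1}{3} \left(-22\right) = - \frac{22}{3} \approx -7.3333$)
$H{\left(E,S \right)} = - \frac{4}{2 + E}$
$G{\left(h,k \right)} = - \frac{22 k}{3} + h k$ ($G{\left(h,k \right)} = k h - \frac{22 k}{3} = h k - \frac{22 k}{3} = - \frac{22 k}{3} + h k$)
$\left(G{\left(11,H{\left(6,6 \right)} \right)} + L\right)^{2} = \left(\frac{- \frac{4}{2 + 6} \left(-22 + 3 \cdot 11\right)}{3} - 307\right)^{2} = \left(\frac{- \frac{4}{8} \left(-22 + 33\right)}{3} - 307\right)^{2} = \left(\frac{1}{3} \left(\left(-4\right) \frac{1}{8}\right) 11 - 307\right)^{2} = \left(\frac{1}{3} \left(- \frac{1}{2}\right) 11 - 307\right)^{2} = \left(- \frac{11}{6} - 307\right)^{2} = \left(- \frac{1853}{6}\right)^{2} = \frac{3433609}{36}$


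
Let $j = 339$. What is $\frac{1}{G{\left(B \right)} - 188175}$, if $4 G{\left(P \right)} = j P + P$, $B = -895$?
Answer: $- \frac{1}{264250} \approx -3.7843 \cdot 10^{-6}$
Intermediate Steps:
$G{\left(P \right)} = 85 P$ ($G{\left(P \right)} = \frac{339 P + P}{4} = \frac{340 P}{4} = 85 P$)
$\frac{1}{G{\left(B \right)} - 188175} = \frac{1}{85 \left(-895\right) - 188175} = \frac{1}{-76075 - 188175} = \frac{1}{-264250} = - \frac{1}{264250}$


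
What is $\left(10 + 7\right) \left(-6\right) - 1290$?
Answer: $-1392$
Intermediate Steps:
$\left(10 + 7\right) \left(-6\right) - 1290 = 17 \left(-6\right) - 1290 = -102 - 1290 = -1392$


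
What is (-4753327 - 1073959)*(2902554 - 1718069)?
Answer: -6902332857710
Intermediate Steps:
(-4753327 - 1073959)*(2902554 - 1718069) = -5827286*1184485 = -6902332857710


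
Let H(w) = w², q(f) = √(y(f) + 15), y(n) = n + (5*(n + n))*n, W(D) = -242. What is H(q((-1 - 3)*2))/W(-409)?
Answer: -647/242 ≈ -2.6736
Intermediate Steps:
y(n) = n + 10*n² (y(n) = n + (5*(2*n))*n = n + (10*n)*n = n + 10*n²)
q(f) = √(15 + f*(1 + 10*f)) (q(f) = √(f*(1 + 10*f) + 15) = √(15 + f*(1 + 10*f)))
H(q((-1 - 3)*2))/W(-409) = (√(15 + ((-1 - 3)*2)*(1 + 10*((-1 - 3)*2))))²/(-242) = (√(15 + (-4*2)*(1 + 10*(-4*2))))²*(-1/242) = (√(15 - 8*(1 + 10*(-8))))²*(-1/242) = (√(15 - 8*(1 - 80)))²*(-1/242) = (√(15 - 8*(-79)))²*(-1/242) = (√(15 + 632))²*(-1/242) = (√647)²*(-1/242) = 647*(-1/242) = -647/242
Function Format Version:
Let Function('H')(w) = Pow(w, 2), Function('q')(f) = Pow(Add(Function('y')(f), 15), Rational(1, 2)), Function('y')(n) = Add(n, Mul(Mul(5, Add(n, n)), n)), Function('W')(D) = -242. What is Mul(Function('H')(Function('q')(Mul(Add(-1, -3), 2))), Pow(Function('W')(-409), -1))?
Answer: Rational(-647, 242) ≈ -2.6736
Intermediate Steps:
Function('y')(n) = Add(n, Mul(10, Pow(n, 2))) (Function('y')(n) = Add(n, Mul(Mul(5, Mul(2, n)), n)) = Add(n, Mul(Mul(10, n), n)) = Add(n, Mul(10, Pow(n, 2))))
Function('q')(f) = Pow(Add(15, Mul(f, Add(1, Mul(10, f)))), Rational(1, 2)) (Function('q')(f) = Pow(Add(Mul(f, Add(1, Mul(10, f))), 15), Rational(1, 2)) = Pow(Add(15, Mul(f, Add(1, Mul(10, f)))), Rational(1, 2)))
Mul(Function('H')(Function('q')(Mul(Add(-1, -3), 2))), Pow(Function('W')(-409), -1)) = Mul(Pow(Pow(Add(15, Mul(Mul(Add(-1, -3), 2), Add(1, Mul(10, Mul(Add(-1, -3), 2))))), Rational(1, 2)), 2), Pow(-242, -1)) = Mul(Pow(Pow(Add(15, Mul(Mul(-4, 2), Add(1, Mul(10, Mul(-4, 2))))), Rational(1, 2)), 2), Rational(-1, 242)) = Mul(Pow(Pow(Add(15, Mul(-8, Add(1, Mul(10, -8)))), Rational(1, 2)), 2), Rational(-1, 242)) = Mul(Pow(Pow(Add(15, Mul(-8, Add(1, -80))), Rational(1, 2)), 2), Rational(-1, 242)) = Mul(Pow(Pow(Add(15, Mul(-8, -79)), Rational(1, 2)), 2), Rational(-1, 242)) = Mul(Pow(Pow(Add(15, 632), Rational(1, 2)), 2), Rational(-1, 242)) = Mul(Pow(Pow(647, Rational(1, 2)), 2), Rational(-1, 242)) = Mul(647, Rational(-1, 242)) = Rational(-647, 242)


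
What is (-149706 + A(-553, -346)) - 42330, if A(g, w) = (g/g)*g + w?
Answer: -192935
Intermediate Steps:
A(g, w) = g + w (A(g, w) = 1*g + w = g + w)
(-149706 + A(-553, -346)) - 42330 = (-149706 + (-553 - 346)) - 42330 = (-149706 - 899) - 42330 = -150605 - 42330 = -192935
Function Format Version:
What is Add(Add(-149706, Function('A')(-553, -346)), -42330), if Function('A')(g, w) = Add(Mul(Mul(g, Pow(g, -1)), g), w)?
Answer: -192935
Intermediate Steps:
Function('A')(g, w) = Add(g, w) (Function('A')(g, w) = Add(Mul(1, g), w) = Add(g, w))
Add(Add(-149706, Function('A')(-553, -346)), -42330) = Add(Add(-149706, Add(-553, -346)), -42330) = Add(Add(-149706, -899), -42330) = Add(-150605, -42330) = -192935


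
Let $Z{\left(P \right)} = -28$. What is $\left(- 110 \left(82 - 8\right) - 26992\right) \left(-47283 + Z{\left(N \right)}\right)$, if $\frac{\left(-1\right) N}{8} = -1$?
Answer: $1662130052$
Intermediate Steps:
$N = 8$ ($N = \left(-8\right) \left(-1\right) = 8$)
$\left(- 110 \left(82 - 8\right) - 26992\right) \left(-47283 + Z{\left(N \right)}\right) = \left(- 110 \left(82 - 8\right) - 26992\right) \left(-47283 - 28\right) = \left(\left(-110\right) 74 - 26992\right) \left(-47311\right) = \left(-8140 - 26992\right) \left(-47311\right) = \left(-35132\right) \left(-47311\right) = 1662130052$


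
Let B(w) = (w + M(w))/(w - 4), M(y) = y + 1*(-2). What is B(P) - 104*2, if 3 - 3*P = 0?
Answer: -208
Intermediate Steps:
P = 1 (P = 1 - 1/3*0 = 1 + 0 = 1)
M(y) = -2 + y (M(y) = y - 2 = -2 + y)
B(w) = (-2 + 2*w)/(-4 + w) (B(w) = (w + (-2 + w))/(w - 4) = (-2 + 2*w)/(-4 + w))
B(P) - 104*2 = 2*(-1 + 1)/(-4 + 1) - 104*2 = 2*0/(-3) - 208 = 2*(-1/3)*0 - 208 = 0 - 208 = -208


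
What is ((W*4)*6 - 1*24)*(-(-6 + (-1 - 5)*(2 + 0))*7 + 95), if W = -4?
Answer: -26520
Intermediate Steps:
((W*4)*6 - 1*24)*(-(-6 + (-1 - 5)*(2 + 0))*7 + 95) = (-4*4*6 - 1*24)*(-(-6 + (-1 - 5)*(2 + 0))*7 + 95) = (-16*6 - 24)*(-(-6 - 6*2)*7 + 95) = (-96 - 24)*(-(-6 - 12)*7 + 95) = -120*(-(-18)*7 + 95) = -120*(-1*(-126) + 95) = -120*(126 + 95) = -120*221 = -26520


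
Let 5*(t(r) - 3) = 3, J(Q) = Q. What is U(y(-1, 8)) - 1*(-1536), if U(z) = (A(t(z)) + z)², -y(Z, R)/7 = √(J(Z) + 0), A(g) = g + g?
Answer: 38471/25 - 504*I/5 ≈ 1538.8 - 100.8*I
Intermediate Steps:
t(r) = 18/5 (t(r) = 3 + (⅕)*3 = 3 + ⅗ = 18/5)
A(g) = 2*g
y(Z, R) = -7*√Z (y(Z, R) = -7*√(Z + 0) = -7*√Z)
U(z) = (36/5 + z)² (U(z) = (2*(18/5) + z)² = (36/5 + z)²)
U(y(-1, 8)) - 1*(-1536) = (36 + 5*(-7*I))²/25 - 1*(-1536) = (36 + 5*(-7*I))²/25 + 1536 = (36 - 35*I)²/25 + 1536 = 1536 + (36 - 35*I)²/25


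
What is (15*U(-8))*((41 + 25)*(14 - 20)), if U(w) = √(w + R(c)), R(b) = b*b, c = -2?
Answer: -11880*I ≈ -11880.0*I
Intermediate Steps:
R(b) = b²
U(w) = √(4 + w) (U(w) = √(w + (-2)²) = √(w + 4) = √(4 + w))
(15*U(-8))*((41 + 25)*(14 - 20)) = (15*√(4 - 8))*((41 + 25)*(14 - 20)) = (15*√(-4))*(66*(-6)) = (15*(2*I))*(-396) = (30*I)*(-396) = -11880*I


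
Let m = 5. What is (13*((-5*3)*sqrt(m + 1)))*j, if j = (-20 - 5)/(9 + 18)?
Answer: 1625*sqrt(6)/9 ≈ 442.27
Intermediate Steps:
j = -25/27 ≈ -0.92593
(13*((-5*3)*sqrt(m + 1)))*j = (13*((-5*3)*sqrt(5 + 1)))*(-25/27) = (13*(-15*sqrt(6)))*(-25/27) = -195*sqrt(6)*(-25/27) = 1625*sqrt(6)/9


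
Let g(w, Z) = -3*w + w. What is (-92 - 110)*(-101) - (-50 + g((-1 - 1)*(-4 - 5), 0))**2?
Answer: 13006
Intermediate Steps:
g(w, Z) = -2*w
(-92 - 110)*(-101) - (-50 + g((-1 - 1)*(-4 - 5), 0))**2 = (-92 - 110)*(-101) - (-50 - 2*(-1 - 1)*(-4 - 5))**2 = -202*(-101) - (-50 - (-4)*(-9))**2 = 20402 - (-50 - 2*18)**2 = 20402 - (-50 - 36)**2 = 20402 - 1*(-86)**2 = 20402 - 1*7396 = 20402 - 7396 = 13006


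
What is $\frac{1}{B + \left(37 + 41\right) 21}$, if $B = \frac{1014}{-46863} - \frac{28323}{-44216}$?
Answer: $\frac{690698136}{1131791035343} \approx 0.00061027$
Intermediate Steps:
$B = \frac{427488575}{690698136}$ ($B = 1014 \left(- \frac{1}{46863}\right) - - \frac{28323}{44216} = - \frac{338}{15621} + \frac{28323}{44216} = \frac{427488575}{690698136} \approx 0.61892$)
$\frac{1}{B + \left(37 + 41\right) 21} = \frac{1}{\frac{427488575}{690698136} + \left(37 + 41\right) 21} = \frac{1}{\frac{427488575}{690698136} + 78 \cdot 21} = \frac{1}{\frac{427488575}{690698136} + 1638} = \frac{1}{\frac{1131791035343}{690698136}} = \frac{690698136}{1131791035343}$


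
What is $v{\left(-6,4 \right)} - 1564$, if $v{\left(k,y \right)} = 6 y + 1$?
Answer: $-1539$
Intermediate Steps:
$v{\left(k,y \right)} = 1 + 6 y$
$v{\left(-6,4 \right)} - 1564 = \left(1 + 6 \cdot 4\right) - 1564 = \left(1 + 24\right) - 1564 = 25 - 1564 = -1539$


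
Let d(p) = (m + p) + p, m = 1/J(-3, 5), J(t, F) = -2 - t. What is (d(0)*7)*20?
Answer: 140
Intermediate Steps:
m = 1 (m = 1/(-2 - 1*(-3)) = 1/(-2 + 3) = 1/1 = 1)
d(p) = 1 + 2*p (d(p) = (1 + p) + p = 1 + 2*p)
(d(0)*7)*20 = ((1 + 2*0)*7)*20 = ((1 + 0)*7)*20 = (1*7)*20 = 7*20 = 140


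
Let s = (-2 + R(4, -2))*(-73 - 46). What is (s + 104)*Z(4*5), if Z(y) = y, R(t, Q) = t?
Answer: -2680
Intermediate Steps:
s = -238 (s = (-2 + 4)*(-73 - 46) = 2*(-119) = -238)
(s + 104)*Z(4*5) = (-238 + 104)*(4*5) = -134*20 = -2680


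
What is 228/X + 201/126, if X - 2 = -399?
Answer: 17023/16674 ≈ 1.0209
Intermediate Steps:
X = -397 (X = 2 - 399 = -397)
228/X + 201/126 = 228/(-397) + 201/126 = 228*(-1/397) + 201*(1/126) = -228/397 + 67/42 = 17023/16674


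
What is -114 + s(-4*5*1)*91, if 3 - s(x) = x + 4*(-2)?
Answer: 2707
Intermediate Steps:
s(x) = 11 - x (s(x) = 3 - (x + 4*(-2)) = 3 - (x - 8) = 3 - (-8 + x) = 3 + (8 - x) = 11 - x)
-114 + s(-4*5*1)*91 = -114 + (11 - (-4*5))*91 = -114 + (11 - (-20))*91 = -114 + (11 - 1*(-20))*91 = -114 + (11 + 20)*91 = -114 + 31*91 = -114 + 2821 = 2707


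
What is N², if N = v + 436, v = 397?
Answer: 693889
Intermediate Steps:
N = 833 (N = 397 + 436 = 833)
N² = 833² = 693889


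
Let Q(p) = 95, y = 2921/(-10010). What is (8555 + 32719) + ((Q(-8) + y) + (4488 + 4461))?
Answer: 503680259/10010 ≈ 50318.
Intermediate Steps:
y = -2921/10010 (y = 2921*(-1/10010) = -2921/10010 ≈ -0.29181)
(8555 + 32719) + ((Q(-8) + y) + (4488 + 4461)) = (8555 + 32719) + ((95 - 2921/10010) + (4488 + 4461)) = 41274 + (948029/10010 + 8949) = 41274 + 90527519/10010 = 503680259/10010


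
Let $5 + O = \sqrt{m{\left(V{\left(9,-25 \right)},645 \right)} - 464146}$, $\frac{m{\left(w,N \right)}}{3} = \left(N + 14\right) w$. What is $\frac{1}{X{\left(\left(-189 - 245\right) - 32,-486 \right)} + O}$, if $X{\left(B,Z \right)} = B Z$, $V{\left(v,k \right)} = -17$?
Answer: $\frac{226471}{51289611596} - \frac{i \sqrt{497755}}{51289611596} \approx 4.4155 \cdot 10^{-6} - 1.3756 \cdot 10^{-8} i$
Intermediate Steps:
$m{\left(w,N \right)} = 3 w \left(14 + N\right)$ ($m{\left(w,N \right)} = 3 \left(N + 14\right) w = 3 \left(14 + N\right) w = 3 w \left(14 + N\right)$)
$O = -5 + i \sqrt{497755}$ ($O = -5 + \sqrt{3 \left(-17\right) \left(14 + 645\right) - 464146} = -5 + \sqrt{3 \left(-17\right) 659 - 464146} = -5 + \sqrt{-33609 - 464146} = -5 + \sqrt{-497755} = -5 + i \sqrt{497755} \approx -5.0 + 705.52 i$)
$\frac{1}{X{\left(\left(-189 - 245\right) - 32,-486 \right)} + O} = \frac{1}{\left(\left(-189 - 245\right) - 32\right) \left(-486\right) - \left(5 - i \sqrt{497755}\right)} = \frac{1}{\left(-434 - 32\right) \left(-486\right) - \left(5 - i \sqrt{497755}\right)} = \frac{1}{\left(-466\right) \left(-486\right) - \left(5 - i \sqrt{497755}\right)} = \frac{1}{226476 - \left(5 - i \sqrt{497755}\right)} = \frac{1}{226471 + i \sqrt{497755}}$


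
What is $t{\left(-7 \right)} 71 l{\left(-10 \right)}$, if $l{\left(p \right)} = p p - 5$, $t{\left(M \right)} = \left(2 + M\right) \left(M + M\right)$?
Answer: $472150$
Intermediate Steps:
$t{\left(M \right)} = 2 M \left(2 + M\right)$ ($t{\left(M \right)} = \left(2 + M\right) 2 M = 2 M \left(2 + M\right)$)
$l{\left(p \right)} = -5 + p^{2}$ ($l{\left(p \right)} = p^{2} - 5 = -5 + p^{2}$)
$t{\left(-7 \right)} 71 l{\left(-10 \right)} = 2 \left(-7\right) \left(2 - 7\right) 71 \left(-5 + \left(-10\right)^{2}\right) = 2 \left(-7\right) \left(-5\right) 71 \left(-5 + 100\right) = 70 \cdot 71 \cdot 95 = 4970 \cdot 95 = 472150$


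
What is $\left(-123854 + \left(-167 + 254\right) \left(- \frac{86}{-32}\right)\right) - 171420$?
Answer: $- \frac{4720643}{16} \approx -2.9504 \cdot 10^{5}$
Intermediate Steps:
$\left(-123854 + \left(-167 + 254\right) \left(- \frac{86}{-32}\right)\right) - 171420 = \left(-123854 + 87 \left(\left(-86\right) \left(- \frac{1}{32}\right)\right)\right) - 171420 = \left(-123854 + 87 \cdot \frac{43}{16}\right) - 171420 = \left(-123854 + \frac{3741}{16}\right) - 171420 = - \frac{1977923}{16} - 171420 = - \frac{4720643}{16}$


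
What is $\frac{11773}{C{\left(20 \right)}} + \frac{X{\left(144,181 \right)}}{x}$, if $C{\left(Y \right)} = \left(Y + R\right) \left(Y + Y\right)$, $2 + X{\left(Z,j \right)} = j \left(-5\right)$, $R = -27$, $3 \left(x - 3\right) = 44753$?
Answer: $- \frac{263872453}{6266680} \approx -42.107$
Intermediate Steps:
$x = \frac{44762}{3}$ ($x = 3 + \frac{1}{3} \cdot 44753 = 3 + \frac{44753}{3} = \frac{44762}{3} \approx 14921.0$)
$X{\left(Z,j \right)} = -2 - 5 j$ ($X{\left(Z,j \right)} = -2 + j \left(-5\right) = -2 - 5 j$)
$C{\left(Y \right)} = 2 Y \left(-27 + Y\right)$ ($C{\left(Y \right)} = \left(Y - 27\right) \left(Y + Y\right) = \left(-27 + Y\right) 2 Y = 2 Y \left(-27 + Y\right)$)
$\frac{11773}{C{\left(20 \right)}} + \frac{X{\left(144,181 \right)}}{x} = \frac{11773}{2 \cdot 20 \left(-27 + 20\right)} + \frac{-2 - 905}{\frac{44762}{3}} = \frac{11773}{2 \cdot 20 \left(-7\right)} + \left(-2 - 905\right) \frac{3}{44762} = \frac{11773}{-280} - \frac{2721}{44762} = 11773 \left(- \frac{1}{280}\right) - \frac{2721}{44762} = - \frac{11773}{280} - \frac{2721}{44762} = - \frac{263872453}{6266680}$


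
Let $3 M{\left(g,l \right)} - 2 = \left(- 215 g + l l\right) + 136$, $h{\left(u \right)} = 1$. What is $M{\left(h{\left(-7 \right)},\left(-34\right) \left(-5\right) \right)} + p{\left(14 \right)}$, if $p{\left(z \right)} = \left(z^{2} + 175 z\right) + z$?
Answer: $\frac{36803}{3} \approx 12268.0$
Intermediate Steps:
$M{\left(g,l \right)} = 46 - \frac{215 g}{3} + \frac{l^{2}}{3}$ ($M{\left(g,l \right)} = \frac{2}{3} + \frac{\left(- 215 g + l l\right) + 136}{3} = \frac{2}{3} + \frac{\left(- 215 g + l^{2}\right) + 136}{3} = \frac{2}{3} + \frac{\left(l^{2} - 215 g\right) + 136}{3} = \frac{2}{3} + \frac{136 + l^{2} - 215 g}{3} = \frac{2}{3} + \left(\frac{136}{3} - \frac{215 g}{3} + \frac{l^{2}}{3}\right) = 46 - \frac{215 g}{3} + \frac{l^{2}}{3}$)
$p{\left(z \right)} = z^{2} + 176 z$
$M{\left(h{\left(-7 \right)},\left(-34\right) \left(-5\right) \right)} + p{\left(14 \right)} = \left(46 - \frac{215}{3} + \frac{\left(\left(-34\right) \left(-5\right)\right)^{2}}{3}\right) + 14 \left(176 + 14\right) = \left(46 - \frac{215}{3} + \frac{170^{2}}{3}\right) + 14 \cdot 190 = \left(46 - \frac{215}{3} + \frac{1}{3} \cdot 28900\right) + 2660 = \left(46 - \frac{215}{3} + \frac{28900}{3}\right) + 2660 = \frac{28823}{3} + 2660 = \frac{36803}{3}$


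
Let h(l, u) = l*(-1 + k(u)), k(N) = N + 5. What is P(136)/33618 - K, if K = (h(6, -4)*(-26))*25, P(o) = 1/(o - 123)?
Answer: 1/437034 ≈ 2.2882e-6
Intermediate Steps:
k(N) = 5 + N
h(l, u) = l*(4 + u) (h(l, u) = l*(-1 + (5 + u)) = l*(4 + u))
P(o) = 1/(-123 + o)
K = 0 (K = ((6*(4 - 4))*(-26))*25 = ((6*0)*(-26))*25 = (0*(-26))*25 = 0*25 = 0)
P(136)/33618 - K = 1/((-123 + 136)*33618) - 1*0 = (1/33618)/13 + 0 = (1/13)*(1/33618) + 0 = 1/437034 + 0 = 1/437034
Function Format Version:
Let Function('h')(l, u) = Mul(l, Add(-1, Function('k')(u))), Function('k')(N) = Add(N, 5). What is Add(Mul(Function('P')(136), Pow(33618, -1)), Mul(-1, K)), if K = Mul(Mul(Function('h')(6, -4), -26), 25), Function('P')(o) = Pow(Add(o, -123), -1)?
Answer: Rational(1, 437034) ≈ 2.2882e-6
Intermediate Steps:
Function('k')(N) = Add(5, N)
Function('h')(l, u) = Mul(l, Add(4, u)) (Function('h')(l, u) = Mul(l, Add(-1, Add(5, u))) = Mul(l, Add(4, u)))
Function('P')(o) = Pow(Add(-123, o), -1)
K = 0 (K = Mul(Mul(Mul(6, Add(4, -4)), -26), 25) = Mul(Mul(Mul(6, 0), -26), 25) = Mul(Mul(0, -26), 25) = Mul(0, 25) = 0)
Add(Mul(Function('P')(136), Pow(33618, -1)), Mul(-1, K)) = Add(Mul(Pow(Add(-123, 136), -1), Pow(33618, -1)), Mul(-1, 0)) = Add(Mul(Pow(13, -1), Rational(1, 33618)), 0) = Add(Mul(Rational(1, 13), Rational(1, 33618)), 0) = Add(Rational(1, 437034), 0) = Rational(1, 437034)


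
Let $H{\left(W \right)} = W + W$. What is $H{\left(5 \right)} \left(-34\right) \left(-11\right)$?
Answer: $3740$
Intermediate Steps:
$H{\left(W \right)} = 2 W$
$H{\left(5 \right)} \left(-34\right) \left(-11\right) = 2 \cdot 5 \left(-34\right) \left(-11\right) = 10 \left(-34\right) \left(-11\right) = \left(-340\right) \left(-11\right) = 3740$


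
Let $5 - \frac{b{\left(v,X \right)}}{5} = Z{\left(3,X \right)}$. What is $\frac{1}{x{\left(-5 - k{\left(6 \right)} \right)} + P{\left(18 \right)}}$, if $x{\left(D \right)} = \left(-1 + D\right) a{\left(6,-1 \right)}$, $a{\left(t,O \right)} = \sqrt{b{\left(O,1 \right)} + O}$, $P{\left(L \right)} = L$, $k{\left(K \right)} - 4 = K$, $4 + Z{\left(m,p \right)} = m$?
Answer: $- \frac{9}{3550} - \frac{4 \sqrt{29}}{1775} \approx -0.014671$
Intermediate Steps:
$Z{\left(m,p \right)} = -4 + m$
$k{\left(K \right)} = 4 + K$
$b{\left(v,X \right)} = 30$ ($b{\left(v,X \right)} = 25 - 5 \left(-4 + 3\right) = 25 - -5 = 25 + 5 = 30$)
$a{\left(t,O \right)} = \sqrt{30 + O}$
$x{\left(D \right)} = \sqrt{29} \left(-1 + D\right)$ ($x{\left(D \right)} = \left(-1 + D\right) \sqrt{30 - 1} = \left(-1 + D\right) \sqrt{29} = \sqrt{29} \left(-1 + D\right)$)
$\frac{1}{x{\left(-5 - k{\left(6 \right)} \right)} + P{\left(18 \right)}} = \frac{1}{\sqrt{29} \left(-1 - 15\right) + 18} = \frac{1}{\sqrt{29} \left(-16\right) + 18} = \frac{1}{- 16 \sqrt{29} + 18} = \frac{1}{18 - 16 \sqrt{29}}$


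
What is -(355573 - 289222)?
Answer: -66351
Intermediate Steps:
-(355573 - 289222) = -1*66351 = -66351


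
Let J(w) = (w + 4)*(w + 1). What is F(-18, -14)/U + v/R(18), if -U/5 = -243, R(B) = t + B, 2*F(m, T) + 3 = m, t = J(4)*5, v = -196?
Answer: -80143/88290 ≈ -0.90772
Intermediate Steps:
J(w) = (1 + w)*(4 + w) (J(w) = (4 + w)*(1 + w) = (1 + w)*(4 + w))
t = 200 (t = (4 + 4² + 5*4)*5 = (4 + 16 + 20)*5 = 40*5 = 200)
F(m, T) = -3/2 + m/2
R(B) = 200 + B
U = 1215 (U = -5*(-243) = 1215)
F(-18, -14)/U + v/R(18) = (-3/2 + (½)*(-18))/1215 - 196/(200 + 18) = (-3/2 - 9)*(1/1215) - 196/218 = -21/2*1/1215 - 196*1/218 = -7/810 - 98/109 = -80143/88290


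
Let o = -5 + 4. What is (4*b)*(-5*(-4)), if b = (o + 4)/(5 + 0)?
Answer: 48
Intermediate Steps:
o = -1
b = 3/5 (b = (-1 + 4)/(5 + 0) = 3/5 ≈ 0.60000)
(4*b)*(-5*(-4)) = (4*(3/5))*(-5*(-4)) = (12/5)*20 = 48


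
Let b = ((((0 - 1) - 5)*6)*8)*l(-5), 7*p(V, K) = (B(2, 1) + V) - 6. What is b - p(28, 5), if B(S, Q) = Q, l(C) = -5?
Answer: 10057/7 ≈ 1436.7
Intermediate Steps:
p(V, K) = -5/7 + V/7 (p(V, K) = ((1 + V) - 6)/7 = (-5 + V)/7 = -5/7 + V/7)
b = 1440 (b = ((((0 - 1) - 5)*6)*8)*(-5) = (((-1 - 5)*6)*8)*(-5) = (-6*6*8)*(-5) = -36*8*(-5) = -288*(-5) = 1440)
b - p(28, 5) = 1440 - (-5/7 + (1/7)*28) = 1440 - (-5/7 + 4) = 1440 - 1*23/7 = 1440 - 23/7 = 10057/7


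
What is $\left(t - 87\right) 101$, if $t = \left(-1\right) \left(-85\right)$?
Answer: $-202$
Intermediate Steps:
$t = 85$
$\left(t - 87\right) 101 = \left(85 - 87\right) 101 = \left(-2\right) 101 = -202$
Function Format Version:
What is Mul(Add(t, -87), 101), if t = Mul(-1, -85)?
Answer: -202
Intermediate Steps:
t = 85
Mul(Add(t, -87), 101) = Mul(Add(85, -87), 101) = Mul(-2, 101) = -202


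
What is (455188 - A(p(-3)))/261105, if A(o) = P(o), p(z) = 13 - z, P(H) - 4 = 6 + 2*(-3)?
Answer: 151728/87035 ≈ 1.7433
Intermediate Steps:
P(H) = 4 (P(H) = 4 + (6 + 2*(-3)) = 4 + (6 - 6) = 4 + 0 = 4)
A(o) = 4
(455188 - A(p(-3)))/261105 = (455188 - 1*4)/261105 = (455188 - 4)*(1/261105) = 455184*(1/261105) = 151728/87035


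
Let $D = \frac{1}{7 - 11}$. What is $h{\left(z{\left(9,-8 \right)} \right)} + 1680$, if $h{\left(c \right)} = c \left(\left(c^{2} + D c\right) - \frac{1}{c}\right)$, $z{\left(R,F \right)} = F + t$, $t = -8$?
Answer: $-2481$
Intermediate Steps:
$D = - \frac{1}{4}$ ($D = \frac{1}{-4} = - \frac{1}{4} \approx -0.25$)
$z{\left(R,F \right)} = -8 + F$ ($z{\left(R,F \right)} = F - 8 = -8 + F$)
$h{\left(c \right)} = c \left(c^{2} - \frac{1}{c} - \frac{c}{4}\right)$ ($h{\left(c \right)} = c \left(\left(c^{2} - \frac{c}{4}\right) - \frac{1}{c}\right) = c \left(c^{2} - \frac{1}{c} - \frac{c}{4}\right)$)
$h{\left(z{\left(9,-8 \right)} \right)} + 1680 = \left(-1 + \left(-8 - 8\right)^{3} - \frac{\left(-8 - 8\right)^{2}}{4}\right) + 1680 = \left(-1 + \left(-16\right)^{3} - \frac{\left(-16\right)^{2}}{4}\right) + 1680 = \left(-1 - 4096 - 64\right) + 1680 = -4161 + 1680 = -2481$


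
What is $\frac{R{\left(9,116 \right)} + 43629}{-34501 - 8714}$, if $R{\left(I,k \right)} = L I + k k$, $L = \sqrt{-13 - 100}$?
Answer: $- \frac{11417}{8643} - \frac{3 i \sqrt{113}}{14405} \approx -1.321 - 0.0022138 i$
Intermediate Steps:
$L = i \sqrt{113}$ ($L = \sqrt{-113} = i \sqrt{113} \approx 10.63 i$)
$R{\left(I,k \right)} = k^{2} + i I \sqrt{113}$ ($R{\left(I,k \right)} = i \sqrt{113} I + k k = i I \sqrt{113} + k^{2} = k^{2} + i I \sqrt{113}$)
$\frac{R{\left(9,116 \right)} + 43629}{-34501 - 8714} = \frac{\left(116^{2} + i 9 \sqrt{113}\right) + 43629}{-34501 - 8714} = \frac{\left(13456 + 9 i \sqrt{113}\right) + 43629}{-43215} = \left(57085 + 9 i \sqrt{113}\right) \left(- \frac{1}{43215}\right) = - \frac{11417}{8643} - \frac{3 i \sqrt{113}}{14405}$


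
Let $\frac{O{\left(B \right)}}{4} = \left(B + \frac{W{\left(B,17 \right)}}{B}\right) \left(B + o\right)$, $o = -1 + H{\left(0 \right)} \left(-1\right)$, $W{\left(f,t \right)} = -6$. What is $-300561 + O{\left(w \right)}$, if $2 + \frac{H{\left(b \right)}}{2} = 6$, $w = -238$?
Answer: $- \frac{7787587}{119} \approx -65442.0$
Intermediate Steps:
$H{\left(b \right)} = 8$ ($H{\left(b \right)} = -4 + 2 \cdot 6 = -4 + 12 = 8$)
$o = -9$ ($o = -1 + 8 \left(-1\right) = -1 - 8 = -9$)
$O{\left(B \right)} = 4 \left(-9 + B\right) \left(B - \frac{6}{B}\right)$ ($O{\left(B \right)} = 4 \left(B - \frac{6}{B}\right) \left(B - 9\right) = 4 \left(B - \frac{6}{B}\right) \left(-9 + B\right) = 4 \left(-9 + B\right) \left(B - \frac{6}{B}\right)$)
$-300561 + O{\left(w \right)} = -300561 + \left(-24 - -8568 + 4 \left(-238\right)^{2} + \frac{216}{-238}\right) = -300561 + \left(-24 + 8568 + 4 \cdot 56644 + 216 \left(- \frac{1}{238}\right)\right) = -300561 + \left(-24 + 8568 + 226576 - \frac{108}{119}\right) = -300561 + \frac{27979172}{119} = - \frac{7787587}{119}$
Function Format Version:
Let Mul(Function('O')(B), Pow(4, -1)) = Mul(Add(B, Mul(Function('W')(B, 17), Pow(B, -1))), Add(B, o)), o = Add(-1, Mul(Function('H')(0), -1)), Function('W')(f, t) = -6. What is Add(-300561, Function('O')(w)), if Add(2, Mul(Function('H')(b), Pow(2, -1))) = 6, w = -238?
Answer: Rational(-7787587, 119) ≈ -65442.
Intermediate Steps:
Function('H')(b) = 8 (Function('H')(b) = Add(-4, Mul(2, 6)) = Add(-4, 12) = 8)
o = -9 (o = Add(-1, Mul(8, -1)) = Add(-1, -8) = -9)
Function('O')(B) = Mul(4, Add(-9, B), Add(B, Mul(-6, Pow(B, -1)))) (Function('O')(B) = Mul(4, Mul(Add(B, Mul(-6, Pow(B, -1))), Add(B, -9))) = Mul(4, Mul(Add(B, Mul(-6, Pow(B, -1))), Add(-9, B))) = Mul(4, Mul(Add(-9, B), Add(B, Mul(-6, Pow(B, -1))))) = Mul(4, Add(-9, B), Add(B, Mul(-6, Pow(B, -1)))))
Add(-300561, Function('O')(w)) = Add(-300561, Add(-24, Mul(-36, -238), Mul(4, Pow(-238, 2)), Mul(216, Pow(-238, -1)))) = Add(-300561, Add(-24, 8568, Mul(4, 56644), Mul(216, Rational(-1, 238)))) = Add(-300561, Add(-24, 8568, 226576, Rational(-108, 119))) = Add(-300561, Rational(27979172, 119)) = Rational(-7787587, 119)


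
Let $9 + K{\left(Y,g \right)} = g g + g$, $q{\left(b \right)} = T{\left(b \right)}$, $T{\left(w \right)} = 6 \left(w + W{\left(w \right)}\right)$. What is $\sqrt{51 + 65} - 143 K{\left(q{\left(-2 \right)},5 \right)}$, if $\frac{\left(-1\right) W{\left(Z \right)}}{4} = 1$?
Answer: $-3003 + 2 \sqrt{29} \approx -2992.2$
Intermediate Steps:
$W{\left(Z \right)} = -4$ ($W{\left(Z \right)} = \left(-4\right) 1 = -4$)
$T{\left(w \right)} = -24 + 6 w$ ($T{\left(w \right)} = 6 \left(w - 4\right) = 6 \left(-4 + w\right) = -24 + 6 w$)
$q{\left(b \right)} = -24 + 6 b$
$K{\left(Y,g \right)} = -9 + g + g^{2}$ ($K{\left(Y,g \right)} = -9 + \left(g g + g\right) = -9 + \left(g^{2} + g\right) = -9 + \left(g + g^{2}\right) = -9 + g + g^{2}$)
$\sqrt{51 + 65} - 143 K{\left(q{\left(-2 \right)},5 \right)} = \sqrt{51 + 65} - 143 \left(-9 + 5 + 5^{2}\right) = \sqrt{116} - 143 \left(-9 + 5 + 25\right) = 2 \sqrt{29} - 3003 = -3003 + 2 \sqrt{29}$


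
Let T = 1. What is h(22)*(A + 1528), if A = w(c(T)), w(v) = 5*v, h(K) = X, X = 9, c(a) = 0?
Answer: 13752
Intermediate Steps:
h(K) = 9
A = 0 (A = 5*0 = 0)
h(22)*(A + 1528) = 9*(0 + 1528) = 9*1528 = 13752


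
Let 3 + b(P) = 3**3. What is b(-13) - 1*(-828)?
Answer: 852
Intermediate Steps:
b(P) = 24 (b(P) = -3 + 3**3 = -3 + 27 = 24)
b(-13) - 1*(-828) = 24 - 1*(-828) = 24 + 828 = 852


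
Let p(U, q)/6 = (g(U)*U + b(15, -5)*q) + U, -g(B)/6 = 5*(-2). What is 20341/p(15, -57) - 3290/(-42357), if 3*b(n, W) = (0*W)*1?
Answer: 41887897/11073330 ≈ 3.7828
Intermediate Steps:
g(B) = 60 (g(B) = -30*(-2) = -6*(-10) = 60)
b(n, W) = 0 (b(n, W) = ((0*W)*1)/3 = (0*1)/3 = (⅓)*0 = 0)
p(U, q) = 366*U (p(U, q) = 6*((60*U + 0*q) + U) = 6*((60*U + 0) + U) = 6*(60*U + U) = 6*(61*U) = 366*U)
20341/p(15, -57) - 3290/(-42357) = 20341/((366*15)) - 3290/(-42357) = 20341/5490 - 3290*(-1/42357) = 20341*(1/5490) + 470/6051 = 20341/5490 + 470/6051 = 41887897/11073330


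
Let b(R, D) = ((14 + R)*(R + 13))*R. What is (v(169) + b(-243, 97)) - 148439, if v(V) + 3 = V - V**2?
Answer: -12975644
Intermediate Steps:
v(V) = -3 + V - V**2 (v(V) = -3 + (V - V**2) = -3 + V - V**2)
b(R, D) = R*(13 + R)*(14 + R) (b(R, D) = ((14 + R)*(13 + R))*R = ((13 + R)*(14 + R))*R = R*(13 + R)*(14 + R))
(v(169) + b(-243, 97)) - 148439 = ((-3 + 169 - 1*169**2) - 243*(182 + (-243)**2 + 27*(-243))) - 148439 = ((-3 + 169 - 1*28561) - 243*(182 + 59049 - 6561)) - 148439 = ((-3 + 169 - 28561) - 243*52670) - 148439 = (-28395 - 12798810) - 148439 = -12827205 - 148439 = -12975644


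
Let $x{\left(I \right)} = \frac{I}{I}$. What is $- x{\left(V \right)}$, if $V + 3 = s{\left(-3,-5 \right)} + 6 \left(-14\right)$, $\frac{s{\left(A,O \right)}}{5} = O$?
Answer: $-1$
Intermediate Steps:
$s{\left(A,O \right)} = 5 O$
$V = -112$ ($V = -3 + \left(5 \left(-5\right) + 6 \left(-14\right)\right) = -3 - 109 = -112$)
$x{\left(I \right)} = 1$
$- x{\left(V \right)} = \left(-1\right) 1 = -1$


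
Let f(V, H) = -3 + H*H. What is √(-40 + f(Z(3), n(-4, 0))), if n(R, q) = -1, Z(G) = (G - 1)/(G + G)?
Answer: I*√42 ≈ 6.4807*I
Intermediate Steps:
Z(G) = (-1 + G)/(2*G) (Z(G) = (-1 + G)/((2*G)) = (-1 + G)*(1/(2*G)) = (-1 + G)/(2*G))
f(V, H) = -3 + H²
√(-40 + f(Z(3), n(-4, 0))) = √(-40 + (-3 + (-1)²)) = √(-40 + (-3 + 1)) = √(-40 - 2) = √(-42) = I*√42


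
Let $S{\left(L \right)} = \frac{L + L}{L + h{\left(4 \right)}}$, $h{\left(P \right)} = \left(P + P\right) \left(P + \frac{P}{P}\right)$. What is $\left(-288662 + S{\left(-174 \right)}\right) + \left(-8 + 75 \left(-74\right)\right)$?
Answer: $- \frac{19712566}{67} \approx -2.9422 \cdot 10^{5}$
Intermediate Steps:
$h{\left(P \right)} = 2 P \left(1 + P\right)$ ($h{\left(P \right)} = 2 P \left(P + 1\right) = 2 P \left(1 + P\right)$)
$S{\left(L \right)} = \frac{2 L}{40 + L}$ ($S{\left(L \right)} = \frac{L + L}{L + 2 \cdot 4 \left(1 + 4\right)} = \frac{2 L}{L + 2 \cdot 4 \cdot 5} = \frac{2 L}{L + 40} = \frac{2 L}{40 + L}$)
$\left(-288662 + S{\left(-174 \right)}\right) + \left(-8 + 75 \left(-74\right)\right) = \left(-288662 + 2 \left(-174\right) \frac{1}{40 - 174}\right) + \left(-8 + 75 \left(-74\right)\right) = \left(-288662 + 2 \left(-174\right) \frac{1}{-134}\right) - 5558 = \left(-288662 + 2 \left(-174\right) \left(- \frac{1}{134}\right)\right) - 5558 = \left(-288662 + \frac{174}{67}\right) - 5558 = - \frac{19340180}{67} - 5558 = - \frac{19712566}{67}$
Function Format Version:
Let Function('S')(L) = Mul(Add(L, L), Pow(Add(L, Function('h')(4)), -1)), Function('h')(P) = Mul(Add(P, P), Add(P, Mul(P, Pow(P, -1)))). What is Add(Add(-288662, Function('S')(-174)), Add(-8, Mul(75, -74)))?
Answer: Rational(-19712566, 67) ≈ -2.9422e+5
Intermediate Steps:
Function('h')(P) = Mul(2, P, Add(1, P)) (Function('h')(P) = Mul(Mul(2, P), Add(P, 1)) = Mul(Mul(2, P), Add(1, P)) = Mul(2, P, Add(1, P)))
Function('S')(L) = Mul(2, L, Pow(Add(40, L), -1)) (Function('S')(L) = Mul(Add(L, L), Pow(Add(L, Mul(2, 4, Add(1, 4))), -1)) = Mul(Mul(2, L), Pow(Add(L, Mul(2, 4, 5)), -1)) = Mul(Mul(2, L), Pow(Add(L, 40), -1)) = Mul(Mul(2, L), Pow(Add(40, L), -1)) = Mul(2, L, Pow(Add(40, L), -1)))
Add(Add(-288662, Function('S')(-174)), Add(-8, Mul(75, -74))) = Add(Add(-288662, Mul(2, -174, Pow(Add(40, -174), -1))), Add(-8, Mul(75, -74))) = Add(Add(-288662, Mul(2, -174, Pow(-134, -1))), Add(-8, -5550)) = Add(Add(-288662, Mul(2, -174, Rational(-1, 134))), -5558) = Add(Add(-288662, Rational(174, 67)), -5558) = Add(Rational(-19340180, 67), -5558) = Rational(-19712566, 67)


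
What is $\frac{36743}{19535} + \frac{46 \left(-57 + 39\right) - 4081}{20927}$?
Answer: $\frac{673023446}{408808945} \approx 1.6463$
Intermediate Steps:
$\frac{36743}{19535} + \frac{46 \left(-57 + 39\right) - 4081}{20927} = 36743 \cdot \frac{1}{19535} + \left(46 \left(-18\right) - 4081\right) \frac{1}{20927} = \frac{36743}{19535} + \left(-828 - 4081\right) \frac{1}{20927} = \frac{36743}{19535} - \frac{4909}{20927} = \frac{673023446}{408808945}$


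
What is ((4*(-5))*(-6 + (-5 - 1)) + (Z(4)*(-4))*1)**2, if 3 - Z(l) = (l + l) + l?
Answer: 76176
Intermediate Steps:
Z(l) = 3 - 3*l (Z(l) = 3 - ((l + l) + l) = 3 - (2*l + l) = 3 - 3*l)
((4*(-5))*(-6 + (-5 - 1)) + (Z(4)*(-4))*1)**2 = ((4*(-5))*(-6 + (-5 - 1)) + ((3 - 3*4)*(-4))*1)**2 = (-20*(-6 - 6) + ((3 - 12)*(-4))*1)**2 = (-20*(-12) - 9*(-4)*1)**2 = (240 + 36*1)**2 = (240 + 36)**2 = 276**2 = 76176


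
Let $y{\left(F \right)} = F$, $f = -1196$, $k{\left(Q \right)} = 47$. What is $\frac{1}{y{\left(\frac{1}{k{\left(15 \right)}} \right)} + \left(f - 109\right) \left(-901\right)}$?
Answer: $\frac{47}{55262836} \approx 8.5048 \cdot 10^{-7}$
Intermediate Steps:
$\frac{1}{y{\left(\frac{1}{k{\left(15 \right)}} \right)} + \left(f - 109\right) \left(-901\right)} = \frac{1}{\frac{1}{47} + \left(-1196 - 109\right) \left(-901\right)} = \frac{1}{\frac{1}{47} - -1175805} = \frac{1}{\frac{1}{47} + 1175805} = \frac{1}{\frac{55262836}{47}} = \frac{47}{55262836}$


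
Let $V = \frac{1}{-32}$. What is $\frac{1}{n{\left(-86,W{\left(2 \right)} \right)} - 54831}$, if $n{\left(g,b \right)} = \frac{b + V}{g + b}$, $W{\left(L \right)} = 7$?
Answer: $- \frac{2528}{138612991} \approx -1.8238 \cdot 10^{-5}$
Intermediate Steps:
$V = - \frac{1}{32} \approx -0.03125$
$n{\left(g,b \right)} = \frac{- \frac{1}{32} + b}{b + g}$ ($n{\left(g,b \right)} = \frac{b - \frac{1}{32}}{g + b} = \frac{- \frac{1}{32} + b}{b + g}$)
$\frac{1}{n{\left(-86,W{\left(2 \right)} \right)} - 54831} = \frac{1}{\frac{- \frac{1}{32} + 7}{7 - 86} - 54831} = \frac{1}{\frac{1}{-79} \cdot \frac{223}{32} - 54831} = \frac{1}{\left(- \frac{1}{79}\right) \frac{223}{32} - 54831} = \frac{1}{- \frac{223}{2528} - 54831} = \frac{1}{- \frac{138612991}{2528}} = - \frac{2528}{138612991}$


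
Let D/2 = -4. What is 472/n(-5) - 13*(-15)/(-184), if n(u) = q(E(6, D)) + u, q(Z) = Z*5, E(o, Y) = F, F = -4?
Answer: -91723/4600 ≈ -19.940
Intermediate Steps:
D = -8 (D = 2*(-4) = -8)
E(o, Y) = -4
q(Z) = 5*Z
n(u) = -20 + u (n(u) = 5*(-4) + u = -20 + u)
472/n(-5) - 13*(-15)/(-184) = 472/(-20 - 5) - 13*(-15)/(-184) = 472/(-25) + 195*(-1/184) = 472*(-1/25) - 195/184 = -472/25 - 195/184 = -91723/4600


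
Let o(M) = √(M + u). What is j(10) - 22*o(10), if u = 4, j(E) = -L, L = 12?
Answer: -12 - 22*√14 ≈ -94.316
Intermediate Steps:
j(E) = -12 (j(E) = -1*12 = -12)
o(M) = √(4 + M) (o(M) = √(M + 4) = √(4 + M))
j(10) - 22*o(10) = -12 - 22*√(4 + 10) = -12 - 22*√14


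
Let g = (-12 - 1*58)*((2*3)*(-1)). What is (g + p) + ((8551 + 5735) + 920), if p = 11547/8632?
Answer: 134895179/8632 ≈ 15627.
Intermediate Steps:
p = 11547/8632 (p = 11547*(1/8632) = 11547/8632 ≈ 1.3377)
g = 420 (g = (-12 - 58)*(6*(-1)) = -70*(-6) = 420)
(g + p) + ((8551 + 5735) + 920) = (420 + 11547/8632) + ((8551 + 5735) + 920) = 3636987/8632 + (14286 + 920) = 3636987/8632 + 15206 = 134895179/8632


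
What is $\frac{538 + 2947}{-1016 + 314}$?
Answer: $- \frac{3485}{702} \approx -4.9644$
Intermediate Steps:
$\frac{538 + 2947}{-1016 + 314} = \frac{3485}{-702} = 3485 \left(- \frac{1}{702}\right) = - \frac{3485}{702}$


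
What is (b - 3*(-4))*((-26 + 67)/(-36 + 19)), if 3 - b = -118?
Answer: -5453/17 ≈ -320.76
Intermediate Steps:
b = 121 (b = 3 - 1*(-118) = 3 + 118 = 121)
(b - 3*(-4))*((-26 + 67)/(-36 + 19)) = (121 - 3*(-4))*((-26 + 67)/(-36 + 19)) = (121 + 12)*(41/(-17)) = 133*(41*(-1/17)) = 133*(-41/17) = -5453/17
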